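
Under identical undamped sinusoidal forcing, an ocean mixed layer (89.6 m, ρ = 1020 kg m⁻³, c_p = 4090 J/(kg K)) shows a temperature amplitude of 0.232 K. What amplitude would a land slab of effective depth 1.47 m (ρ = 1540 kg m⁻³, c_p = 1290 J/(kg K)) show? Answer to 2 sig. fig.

30 K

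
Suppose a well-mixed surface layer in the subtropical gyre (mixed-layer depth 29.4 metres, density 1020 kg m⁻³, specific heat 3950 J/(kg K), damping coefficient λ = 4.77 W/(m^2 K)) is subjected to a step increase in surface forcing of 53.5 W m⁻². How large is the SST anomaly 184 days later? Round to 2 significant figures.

Areal heat capacity C = ρ c_p D = 1020 × 3950 × 29.4 = 1.18×10^8 J m⁻² K⁻¹.
τ = C / λ = 1.18×10^8 / 4.77 = 2.48×10^7 s.
Equilibrium anomaly ΔT_eq = F / λ = 53.5 / 4.77 = 11.2 K.
t = 184 days = 1.59×10^7 s, so t/τ = 0.640.
ΔT(t) = ΔT_eq (1 − e^(−t/τ)) = 11.2 × (1 − e^−0.640) = 5.30 K.

5.3 K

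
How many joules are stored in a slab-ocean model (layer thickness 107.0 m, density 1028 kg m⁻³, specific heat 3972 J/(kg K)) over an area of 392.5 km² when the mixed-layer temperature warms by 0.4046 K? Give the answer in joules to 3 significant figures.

Areal heat capacity C = ρ c_p D = 1028 × 3972 × 107.0 = 4.37×10^8 J/(m²·K).
Heat per unit area: q = C ΔT = 4.37×10^8 × 0.4046 = 1.77×10^8 J/m².
Total heat: Q = q × A = 1.77×10^8 × (392.5 × 10⁶ m²) = 6.94×10^16 J.

6.94×10^16 J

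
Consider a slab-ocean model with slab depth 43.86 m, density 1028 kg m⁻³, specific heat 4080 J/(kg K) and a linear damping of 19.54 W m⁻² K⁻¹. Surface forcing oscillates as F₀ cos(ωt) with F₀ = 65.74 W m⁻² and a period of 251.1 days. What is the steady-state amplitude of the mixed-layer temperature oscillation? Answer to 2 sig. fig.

1.2 K

Areal heat capacity C = ρ c_p D = 1028 × 4080 × 43.86 = 1.84×10^8 J/(m²·K).
Angular frequency ω = 2π / T = 2π / 2.17×10^7 s = 2.90×10^-7 s⁻¹.
√((Cω)² + λ²) = √((53.3)² + 19.54²) = 56.7 W/(m²·K).
Amplitude A = F₀ / √((Cω)²+λ²) = 65.74 / 56.7 = 1.16 K.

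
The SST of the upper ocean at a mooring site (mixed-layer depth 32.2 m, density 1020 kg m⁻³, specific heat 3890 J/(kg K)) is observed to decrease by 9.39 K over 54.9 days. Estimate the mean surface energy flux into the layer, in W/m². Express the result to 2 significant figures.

Areal heat capacity C = ρ c_p D = 1020 × 3890 × 32.2 = 1.28×10^8 J m⁻² K⁻¹.
Required heat per unit area: Q = C ΔT = 1.28×10^8 × -9.39 = -1.20×10^9 J/m².
Flux F = Q / Δt = -1.20×10^9 / 4.74×10^6 s = -253 W/m².

-250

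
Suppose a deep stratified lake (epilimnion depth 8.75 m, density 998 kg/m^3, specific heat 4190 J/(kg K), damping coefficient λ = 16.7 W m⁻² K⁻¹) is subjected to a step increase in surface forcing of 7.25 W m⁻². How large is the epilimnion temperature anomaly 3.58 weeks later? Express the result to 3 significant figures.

0.273 K

Areal heat capacity C = ρ c_p D = 998 × 4190 × 8.75 = 3.66×10^7 J/(m²·K).
τ = C / λ = 3.66×10^7 / 16.7 = 2.19×10^6 s.
Equilibrium anomaly ΔT_eq = F / λ = 7.25 / 16.7 = 0.434 K.
t = 3.58 weeks = 2.17×10^6 s, so t/τ = 0.988.
ΔT(t) = ΔT_eq (1 − e^(−t/τ)) = 0.434 × (1 − e^−0.988) = 0.273 K.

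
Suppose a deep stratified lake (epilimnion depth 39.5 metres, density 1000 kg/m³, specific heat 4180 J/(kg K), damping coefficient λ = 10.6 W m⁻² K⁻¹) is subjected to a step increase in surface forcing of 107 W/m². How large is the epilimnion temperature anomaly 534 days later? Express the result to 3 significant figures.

Areal heat capacity C = ρ c_p D = 1000 × 4180 × 39.5 = 1.65×10^8 J/(m^2 K).
τ = C / λ = 1.65×10^8 / 10.6 = 1.56×10^7 s.
Equilibrium anomaly ΔT_eq = F / λ = 107 / 10.6 = 10.1 K.
t = 534 days = 4.61×10^7 s, so t/τ = 2.96.
ΔT(t) = ΔT_eq (1 − e^(−t/τ)) = 10.1 × (1 − e^−2.96) = 9.57 K.

9.57 K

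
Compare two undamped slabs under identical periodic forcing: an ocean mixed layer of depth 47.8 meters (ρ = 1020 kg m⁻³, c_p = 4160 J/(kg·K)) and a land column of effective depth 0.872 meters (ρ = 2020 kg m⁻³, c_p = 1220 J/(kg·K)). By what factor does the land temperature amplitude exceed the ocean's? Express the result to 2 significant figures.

C_ocean = 1020 × 4160 × 47.8 = 2.03×10^8 J/(m²·K).
C_land = 2020 × 1220 × 0.872 = 2.15×10^6 J/(m²·K).
Undamped amplitude ∝ 1/C, so A_land/A_ocean = C_ocean/C_land = 94.4.

94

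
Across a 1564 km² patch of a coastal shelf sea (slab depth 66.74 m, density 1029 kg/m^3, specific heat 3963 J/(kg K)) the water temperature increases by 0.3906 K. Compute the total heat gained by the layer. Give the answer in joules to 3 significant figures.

1.66×10^17 J

Areal heat capacity C = ρ c_p D = 1029 × 3963 × 66.74 = 2.72×10^8 J/(m²·K).
Heat per unit area: q = C ΔT = 2.72×10^8 × 0.3906 = 1.06×10^8 J/m².
Total heat: Q = q × A = 1.06×10^8 × (1564 × 10⁶ m²) = 1.66×10^17 J.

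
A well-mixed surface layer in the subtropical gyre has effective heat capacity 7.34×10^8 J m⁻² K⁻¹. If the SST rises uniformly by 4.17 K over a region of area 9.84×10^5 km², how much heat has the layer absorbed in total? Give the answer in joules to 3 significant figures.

3.01×10^21 J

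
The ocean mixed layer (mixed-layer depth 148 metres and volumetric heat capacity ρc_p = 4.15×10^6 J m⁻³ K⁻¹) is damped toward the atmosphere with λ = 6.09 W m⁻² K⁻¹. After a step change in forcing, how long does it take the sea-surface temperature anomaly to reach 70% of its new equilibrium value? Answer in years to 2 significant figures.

Areal heat capacity C = ρc_p × D = 4.15×10^6 × 148 = 6.14×10^8 J m⁻² K⁻¹.
τ = C / λ = 6.14×10^8 / 6.09 = 1.01×10^8 s.
Fraction reached: 1 − e^(−t/τ) = 0.70 ⇒ t = −τ ln(1 − 0.70) = τ × 1.20.
t = 1.21×10^8 s = 3.85 years.

3.8 years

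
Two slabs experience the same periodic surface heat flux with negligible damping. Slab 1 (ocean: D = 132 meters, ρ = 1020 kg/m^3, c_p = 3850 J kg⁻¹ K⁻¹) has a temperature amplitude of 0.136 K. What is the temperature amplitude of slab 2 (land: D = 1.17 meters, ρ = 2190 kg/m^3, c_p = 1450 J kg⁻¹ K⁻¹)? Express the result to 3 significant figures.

C_ocean = 5.18×10^8 J/(m²·K); C_land = 3.72×10^6 J/(m²·K).
A ∝ 1/C ⇒ A_land = A_ocean × C_ocean/C_land = 0.136 × 140 = 19.0 K.

19.0 K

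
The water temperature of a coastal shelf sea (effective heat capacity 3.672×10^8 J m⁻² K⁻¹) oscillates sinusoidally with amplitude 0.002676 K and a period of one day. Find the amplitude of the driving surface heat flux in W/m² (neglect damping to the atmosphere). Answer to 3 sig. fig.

Areal heat capacity C = 3.672×10^8 J m⁻² K⁻¹ (given).
ω = 2π / 86400 s = 7.27×10^-5 s⁻¹.
Cω = 3.67×10^8 × 7.27×10^-5 = 26700 W/(m²·K).
F₀ = A × Cω = 0.002676 × 26700 = 71.5 W/m².

71.5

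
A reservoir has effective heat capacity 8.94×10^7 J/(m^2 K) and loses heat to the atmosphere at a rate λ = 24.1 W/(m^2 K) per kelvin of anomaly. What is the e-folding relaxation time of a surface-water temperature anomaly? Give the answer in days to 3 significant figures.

Areal heat capacity C = 8.94×10^7 J/(m^2 K) (given).
Relaxation time τ = C / λ = 8.94×10^7 / 24.1 = 3.71×10^6 s.
In days: 3.71×10^6 s / (86400 s/day) = 42.9 days.

42.9 days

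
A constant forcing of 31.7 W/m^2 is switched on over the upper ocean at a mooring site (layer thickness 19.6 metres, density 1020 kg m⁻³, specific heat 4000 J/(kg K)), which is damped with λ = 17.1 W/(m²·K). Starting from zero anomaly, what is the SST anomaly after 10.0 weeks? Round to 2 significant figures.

1.3 K

Areal heat capacity C = ρ c_p D = 1020 × 4000 × 19.6 = 8.00×10^7 J m⁻² K⁻¹.
τ = C / λ = 8.00×10^7 / 17.1 = 4.68×10^6 s.
Equilibrium anomaly ΔT_eq = F / λ = 31.7 / 17.1 = 1.85 K.
t = 10.0 weeks = 6.05×10^6 s, so t/τ = 1.29.
ΔT(t) = ΔT_eq (1 − e^(−t/τ)) = 1.85 × (1 − e^−1.29) = 1.35 K.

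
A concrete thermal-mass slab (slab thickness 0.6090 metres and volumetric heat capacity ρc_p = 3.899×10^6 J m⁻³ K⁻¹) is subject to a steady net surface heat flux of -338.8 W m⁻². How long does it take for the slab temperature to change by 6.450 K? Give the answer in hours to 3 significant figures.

12.6 hours

Areal heat capacity C = ρc_p × D = 3.899×10^6 × 0.6090 = 2.37×10^6 J/(m^2 K).
Time required: Δt = C ΔT / F = 2.37×10^6 × -6.450 / -338.8 = 45200 s.
In hours: 45200 s / (3600 s/hour) = 12.6 hours.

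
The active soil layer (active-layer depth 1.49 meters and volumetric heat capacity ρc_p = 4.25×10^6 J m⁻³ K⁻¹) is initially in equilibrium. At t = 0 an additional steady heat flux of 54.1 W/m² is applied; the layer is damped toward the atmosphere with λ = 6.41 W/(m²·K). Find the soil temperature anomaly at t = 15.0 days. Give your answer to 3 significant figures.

6.17 K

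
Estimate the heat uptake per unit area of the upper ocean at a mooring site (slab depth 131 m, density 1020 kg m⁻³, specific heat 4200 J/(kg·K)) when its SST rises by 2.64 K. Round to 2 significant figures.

1.5×10^9

Areal heat capacity C = ρ c_p D = 1020 × 4200 × 131 = 5.61×10^8 J/(m^2 K).
ΔQ = C ΔT = 5.61×10^8 × 2.64 = 1.48×10^9 J/m².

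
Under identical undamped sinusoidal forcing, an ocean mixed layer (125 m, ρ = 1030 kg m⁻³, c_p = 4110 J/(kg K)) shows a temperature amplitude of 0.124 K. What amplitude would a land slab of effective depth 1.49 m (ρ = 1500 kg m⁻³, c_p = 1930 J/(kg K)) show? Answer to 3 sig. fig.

C_ocean = 5.29×10^8 J/(m²·K); C_land = 4.31×10^6 J/(m²·K).
A ∝ 1/C ⇒ A_land = A_ocean × C_ocean/C_land = 0.124 × 123 = 15.2 K.

15.2 K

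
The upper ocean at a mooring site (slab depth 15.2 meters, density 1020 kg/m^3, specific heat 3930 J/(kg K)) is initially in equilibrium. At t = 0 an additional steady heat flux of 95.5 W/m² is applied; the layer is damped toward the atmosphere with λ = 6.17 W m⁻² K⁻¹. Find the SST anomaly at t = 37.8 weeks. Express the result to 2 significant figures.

Areal heat capacity C = ρ c_p D = 1020 × 3930 × 15.2 = 6.09×10^7 J/(m²·K).
τ = C / λ = 6.09×10^7 / 6.17 = 9.88×10^6 s.
Equilibrium anomaly ΔT_eq = F / λ = 95.5 / 6.17 = 15.5 K.
t = 37.8 weeks = 2.29×10^7 s, so t/τ = 2.32.
ΔT(t) = ΔT_eq (1 − e^(−t/τ)) = 15.5 × (1 − e^−2.32) = 13.9 K.

14 K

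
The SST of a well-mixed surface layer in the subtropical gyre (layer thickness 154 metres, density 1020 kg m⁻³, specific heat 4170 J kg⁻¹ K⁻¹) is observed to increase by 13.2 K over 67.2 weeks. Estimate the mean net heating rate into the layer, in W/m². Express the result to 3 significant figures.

Areal heat capacity C = ρ c_p D = 1020 × 4170 × 154 = 6.55×10^8 J/(m²·K).
Required heat per unit area: Q = C ΔT = 6.55×10^8 × 13.2 = 8.65×10^9 J/m².
Flux F = Q / Δt = 8.65×10^9 / 4.06×10^7 s = 213 W/m².

213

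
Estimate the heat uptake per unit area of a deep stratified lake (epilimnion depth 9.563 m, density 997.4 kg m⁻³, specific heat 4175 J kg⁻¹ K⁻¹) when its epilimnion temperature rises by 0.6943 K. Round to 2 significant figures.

2.8×10^7

Areal heat capacity C = ρ c_p D = 997.4 × 4175 × 9.563 = 3.98×10^7 J/(m²·K).
ΔQ = C ΔT = 3.98×10^7 × 0.6943 = 2.76×10^7 J/m².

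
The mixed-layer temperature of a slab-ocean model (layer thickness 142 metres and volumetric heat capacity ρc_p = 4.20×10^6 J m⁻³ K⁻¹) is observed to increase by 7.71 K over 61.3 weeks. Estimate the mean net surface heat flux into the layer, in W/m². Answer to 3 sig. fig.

Areal heat capacity C = ρc_p × D = 4.20×10^6 × 142 = 5.96×10^8 J/(m²·K).
Required heat per unit area: Q = C ΔT = 5.96×10^8 × 7.71 = 4.60×10^9 J/m².
Flux F = Q / Δt = 4.60×10^9 / 3.71×10^7 s = 124 W/m².

124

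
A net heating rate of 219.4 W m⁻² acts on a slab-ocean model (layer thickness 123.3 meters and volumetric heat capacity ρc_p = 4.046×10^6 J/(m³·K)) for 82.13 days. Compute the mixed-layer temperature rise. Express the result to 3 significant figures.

3.12 K

Areal heat capacity C = ρc_p × D = 4.046×10^6 × 123.3 = 4.99×10^8 J m⁻² K⁻¹.
Net heat input Q = F Δt = 219.4 × (82.13 days × 86400 s/day) = 1.56×10^9 J/m².
ΔT = Q / C = 1.56×10^9 / 4.99×10^8 = 3.12 K.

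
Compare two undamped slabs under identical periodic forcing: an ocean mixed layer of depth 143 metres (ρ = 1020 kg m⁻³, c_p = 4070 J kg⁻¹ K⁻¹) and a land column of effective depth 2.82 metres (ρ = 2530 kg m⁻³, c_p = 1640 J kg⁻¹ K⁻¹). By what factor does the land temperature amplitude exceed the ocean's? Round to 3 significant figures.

50.7

C_ocean = 1020 × 4070 × 143 = 5.94×10^8 J/(m²·K).
C_land = 2530 × 1640 × 2.82 = 1.17×10^7 J/(m²·K).
Undamped amplitude ∝ 1/C, so A_land/A_ocean = C_ocean/C_land = 50.7.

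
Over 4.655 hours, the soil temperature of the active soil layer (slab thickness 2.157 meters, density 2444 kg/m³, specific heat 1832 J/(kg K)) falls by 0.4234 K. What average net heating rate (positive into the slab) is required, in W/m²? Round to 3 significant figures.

Areal heat capacity C = ρ c_p D = 2444 × 1832 × 2.157 = 9.66×10^6 J/(m²·K).
Required heat per unit area: Q = C ΔT = 9.66×10^6 × -0.4234 = -4.09×10^6 J/m².
Flux F = Q / Δt = -4.09×10^6 / 16800 s = -244 W/m².

-244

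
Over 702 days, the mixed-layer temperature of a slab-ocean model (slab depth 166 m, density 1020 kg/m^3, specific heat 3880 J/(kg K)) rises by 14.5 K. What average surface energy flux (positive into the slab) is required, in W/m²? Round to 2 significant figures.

160

Areal heat capacity C = ρ c_p D = 1020 × 3880 × 166 = 6.57×10^8 J/(m²·K).
Required heat per unit area: Q = C ΔT = 6.57×10^8 × 14.5 = 9.53×10^9 J/m².
Flux F = Q / Δt = 9.53×10^9 / 6.07×10^7 s = 157 W/m².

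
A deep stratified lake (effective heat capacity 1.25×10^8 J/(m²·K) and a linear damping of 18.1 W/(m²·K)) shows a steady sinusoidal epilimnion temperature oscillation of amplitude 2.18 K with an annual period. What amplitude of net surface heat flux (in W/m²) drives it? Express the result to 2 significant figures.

67

Areal heat capacity C = 1.25×10^8 J/(m²·K) (given).
ω = 2π / 3.15×10^7 s = 1.99×10^-7 s⁻¹.
√((Cω)² + λ²) = √((24.9)² + 18.1²) = 30.8 W/(m²·K).
F₀ = A × √((Cω)²+λ²) = 2.18 × 30.8 = 67.1 W/m².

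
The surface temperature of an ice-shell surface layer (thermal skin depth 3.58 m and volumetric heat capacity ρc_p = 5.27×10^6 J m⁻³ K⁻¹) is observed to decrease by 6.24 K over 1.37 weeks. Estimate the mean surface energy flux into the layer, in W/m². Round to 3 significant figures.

Areal heat capacity C = ρc_p × D = 5.27×10^6 × 3.58 = 1.89×10^7 J/(m²·K).
Required heat per unit area: Q = C ΔT = 1.89×10^7 × -6.24 = -1.18×10^8 J/m².
Flux F = Q / Δt = -1.18×10^8 / 8.29×10^5 s = -142 W/m².

-142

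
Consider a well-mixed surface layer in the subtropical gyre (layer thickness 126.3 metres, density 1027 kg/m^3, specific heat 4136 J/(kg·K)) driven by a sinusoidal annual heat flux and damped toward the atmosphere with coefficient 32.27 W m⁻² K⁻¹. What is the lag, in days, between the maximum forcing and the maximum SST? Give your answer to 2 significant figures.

74 days

Areal heat capacity C = ρ c_p D = 1027 × 4136 × 126.3 = 5.36×10^8 J m⁻² K⁻¹.
ω = 2π / 3.15×10^7 s = 1.99×10^-7 s⁻¹.
Phase lag φ = arctan(Cω/λ) = arctan(107/32.27) = 1.28 rad.
Time lag = φ / ω = 1.28 / 1.99×10^-7 = 6.41×10^6 s = 74.2 days.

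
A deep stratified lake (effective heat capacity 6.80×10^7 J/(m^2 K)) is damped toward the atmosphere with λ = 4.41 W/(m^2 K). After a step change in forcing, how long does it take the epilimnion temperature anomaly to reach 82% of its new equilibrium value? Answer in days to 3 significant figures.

Areal heat capacity C = 6.80×10^7 J/(m^2 K) (given).
τ = C / λ = 6.80×10^7 / 4.41 = 1.54×10^7 s.
Fraction reached: 1 − e^(−t/τ) = 0.82 ⇒ t = −τ ln(1 − 0.82) = τ × 1.71.
t = 2.64×10^7 s = 306 days.

306 days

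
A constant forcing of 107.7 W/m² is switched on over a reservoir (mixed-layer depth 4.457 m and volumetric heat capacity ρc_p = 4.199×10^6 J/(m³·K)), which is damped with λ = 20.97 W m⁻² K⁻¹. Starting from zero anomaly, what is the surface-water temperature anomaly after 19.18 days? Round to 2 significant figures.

Areal heat capacity C = ρc_p × D = 4.199×10^6 × 4.457 = 1.87×10^7 J/(m^2 K).
τ = C / λ = 1.87×10^7 / 20.97 = 8.92×10^5 s.
Equilibrium anomaly ΔT_eq = F / λ = 107.7 / 20.97 = 5.14 K.
t = 19.18 days = 1.66×10^6 s, so t/τ = 1.86.
ΔT(t) = ΔT_eq (1 − e^(−t/τ)) = 5.14 × (1 − e^−1.86) = 4.33 K.

4.3 K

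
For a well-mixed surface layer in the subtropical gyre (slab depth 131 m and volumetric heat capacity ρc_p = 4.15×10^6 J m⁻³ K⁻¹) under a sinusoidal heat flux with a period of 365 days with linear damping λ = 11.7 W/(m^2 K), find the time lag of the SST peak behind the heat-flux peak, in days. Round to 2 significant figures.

85 days

Areal heat capacity C = ρc_p × D = 4.15×10^6 × 131 = 5.44×10^8 J m⁻² K⁻¹.
ω = 2π / 3.15×10^7 s = 1.99×10^-7 s⁻¹.
Phase lag φ = arctan(Cω/λ) = arctan(108/11.7) = 1.46 rad.
Time lag = φ / ω = 1.46 / 1.99×10^-7 = 7.34×10^6 s = 85.0 days.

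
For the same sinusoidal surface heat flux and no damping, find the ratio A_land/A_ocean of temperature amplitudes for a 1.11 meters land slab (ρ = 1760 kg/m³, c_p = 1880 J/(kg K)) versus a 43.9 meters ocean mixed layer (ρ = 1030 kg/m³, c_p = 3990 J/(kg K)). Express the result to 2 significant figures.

49

C_ocean = 1030 × 3990 × 43.9 = 1.80×10^8 J/(m²·K).
C_land = 1760 × 1880 × 1.11 = 3.67×10^6 J/(m²·K).
Undamped amplitude ∝ 1/C, so A_land/A_ocean = C_ocean/C_land = 49.1.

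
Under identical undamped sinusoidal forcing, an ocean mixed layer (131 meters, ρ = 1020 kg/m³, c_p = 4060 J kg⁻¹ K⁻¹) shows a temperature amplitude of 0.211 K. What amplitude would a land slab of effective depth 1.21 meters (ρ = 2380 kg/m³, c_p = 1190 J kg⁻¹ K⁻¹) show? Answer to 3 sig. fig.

C_ocean = 5.42×10^8 J/(m²·K); C_land = 3.43×10^6 J/(m²·K).
A ∝ 1/C ⇒ A_land = A_ocean × C_ocean/C_land = 0.211 × 158 = 33.4 K.

33.4 K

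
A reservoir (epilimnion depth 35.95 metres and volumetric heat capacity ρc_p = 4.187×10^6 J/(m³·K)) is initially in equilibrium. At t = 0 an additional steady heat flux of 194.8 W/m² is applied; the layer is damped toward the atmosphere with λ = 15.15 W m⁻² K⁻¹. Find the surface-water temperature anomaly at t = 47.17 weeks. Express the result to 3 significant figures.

12.1 K

Areal heat capacity C = ρc_p × D = 4.187×10^6 × 35.95 = 1.51×10^8 J/(m^2 K).
τ = C / λ = 1.51×10^8 / 15.15 = 9.94×10^6 s.
Equilibrium anomaly ΔT_eq = F / λ = 194.8 / 15.15 = 12.9 K.
t = 47.17 weeks = 2.85×10^7 s, so t/τ = 2.87.
ΔT(t) = ΔT_eq (1 − e^(−t/τ)) = 12.9 × (1 − e^−2.87) = 12.1 K.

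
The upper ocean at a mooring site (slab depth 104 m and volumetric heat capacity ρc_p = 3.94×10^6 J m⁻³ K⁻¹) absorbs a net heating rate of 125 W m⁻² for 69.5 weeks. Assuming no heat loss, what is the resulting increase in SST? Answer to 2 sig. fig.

Areal heat capacity C = ρc_p × D = 3.94×10^6 × 104 = 4.10×10^8 J/(m²·K).
Net heat input Q = F Δt = 125 × (69.5 weeks × 6.048×10^5 s/week) = 5.25×10^9 J/m².
ΔT = Q / C = 5.25×10^9 / 4.10×10^8 = 12.8 K.

13 K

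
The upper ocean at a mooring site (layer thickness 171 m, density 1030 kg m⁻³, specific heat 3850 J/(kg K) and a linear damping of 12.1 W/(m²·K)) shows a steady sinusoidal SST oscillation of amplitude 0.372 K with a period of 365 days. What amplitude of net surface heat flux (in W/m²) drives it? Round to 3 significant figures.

50.5

Areal heat capacity C = ρ c_p D = 1030 × 3850 × 171 = 6.78×10^8 J m⁻² K⁻¹.
ω = 2π / 3.15×10^7 s = 1.99×10^-7 s⁻¹.
√((Cω)² + λ²) = √((135)² + 12.1²) = 136 W/(m²·K).
F₀ = A × √((Cω)²+λ²) = 0.372 × 136 = 50.5 W/m².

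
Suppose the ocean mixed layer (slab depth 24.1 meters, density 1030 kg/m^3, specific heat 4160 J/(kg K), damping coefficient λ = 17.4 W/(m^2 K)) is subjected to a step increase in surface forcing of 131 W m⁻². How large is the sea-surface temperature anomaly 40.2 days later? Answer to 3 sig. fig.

Areal heat capacity C = ρ c_p D = 1030 × 4160 × 24.1 = 1.03×10^8 J/(m²·K).
τ = C / λ = 1.03×10^8 / 17.4 = 5.93×10^6 s.
Equilibrium anomaly ΔT_eq = F / λ = 131 / 17.4 = 7.53 K.
t = 40.2 days = 3.47×10^6 s, so t/τ = 0.585.
ΔT(t) = ΔT_eq (1 − e^(−t/τ)) = 7.53 × (1 − e^−0.585) = 3.34 K.

3.34 K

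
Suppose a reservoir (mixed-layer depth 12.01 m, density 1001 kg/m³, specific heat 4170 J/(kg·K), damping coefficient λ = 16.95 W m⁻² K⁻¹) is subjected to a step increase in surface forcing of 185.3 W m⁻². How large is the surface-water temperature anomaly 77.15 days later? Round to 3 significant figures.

Areal heat capacity C = ρ c_p D = 1001 × 4170 × 12.01 = 5.01×10^7 J m⁻² K⁻¹.
τ = C / λ = 5.01×10^7 / 16.95 = 2.96×10^6 s.
Equilibrium anomaly ΔT_eq = F / λ = 185.3 / 16.95 = 10.9 K.
t = 77.15 days = 6.67×10^6 s, so t/τ = 2.25.
ΔT(t) = ΔT_eq (1 − e^(−t/τ)) = 10.9 × (1 − e^−2.25) = 9.78 K.

9.78 K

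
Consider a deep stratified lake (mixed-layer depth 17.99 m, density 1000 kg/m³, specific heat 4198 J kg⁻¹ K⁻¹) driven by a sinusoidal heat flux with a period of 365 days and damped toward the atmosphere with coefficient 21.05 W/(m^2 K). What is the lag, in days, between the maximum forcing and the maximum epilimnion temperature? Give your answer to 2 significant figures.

36 days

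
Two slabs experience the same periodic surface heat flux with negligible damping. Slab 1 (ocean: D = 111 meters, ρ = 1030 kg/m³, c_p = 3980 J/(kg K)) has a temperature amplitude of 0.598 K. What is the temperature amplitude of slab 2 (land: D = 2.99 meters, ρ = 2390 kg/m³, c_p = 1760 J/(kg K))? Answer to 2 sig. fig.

C_ocean = 4.55×10^8 J/(m²·K); C_land = 1.26×10^7 J/(m²·K).
A ∝ 1/C ⇒ A_land = A_ocean × C_ocean/C_land = 0.598 × 36.2 = 21.6 K.

22 K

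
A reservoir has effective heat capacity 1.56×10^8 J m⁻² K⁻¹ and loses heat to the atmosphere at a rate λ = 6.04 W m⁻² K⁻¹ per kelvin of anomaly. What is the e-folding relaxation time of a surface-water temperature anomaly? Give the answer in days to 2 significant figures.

Areal heat capacity C = 1.56×10^8 J m⁻² K⁻¹ (given).
Relaxation time τ = C / λ = 1.56×10^8 / 6.04 = 2.58×10^7 s.
In days: 2.58×10^7 s / (86400 s/day) = 299 days.

300 days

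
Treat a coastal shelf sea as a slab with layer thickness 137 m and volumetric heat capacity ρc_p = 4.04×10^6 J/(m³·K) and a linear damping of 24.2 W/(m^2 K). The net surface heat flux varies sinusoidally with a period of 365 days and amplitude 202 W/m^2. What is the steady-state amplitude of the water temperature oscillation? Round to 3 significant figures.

Areal heat capacity C = ρc_p × D = 4.04×10^6 × 137 = 5.53×10^8 J/(m²·K).
Angular frequency ω = 2π / T = 2π / 3.15×10^7 s = 1.99×10^-7 s⁻¹.
√((Cω)² + λ²) = √((110)² + 24.2²) = 113 W/(m²·K).
Amplitude A = F₀ / √((Cω)²+λ²) = 202 / 113 = 1.79 K.

1.79 K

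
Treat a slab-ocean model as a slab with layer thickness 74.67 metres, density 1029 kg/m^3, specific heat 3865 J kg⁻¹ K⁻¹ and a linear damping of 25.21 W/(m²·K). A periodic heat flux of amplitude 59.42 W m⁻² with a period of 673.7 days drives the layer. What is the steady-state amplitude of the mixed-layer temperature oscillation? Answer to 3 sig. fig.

1.46 K

Areal heat capacity C = ρ c_p D = 1029 × 3865 × 74.67 = 2.97×10^8 J/(m^2 K).
Angular frequency ω = 2π / T = 2π / 5.82×10^7 s = 1.08×10^-7 s⁻¹.
√((Cω)² + λ²) = √((32.1)² + 25.21²) = 40.8 W/(m²·K).
Amplitude A = F₀ / √((Cω)²+λ²) = 59.42 / 40.8 = 1.46 K.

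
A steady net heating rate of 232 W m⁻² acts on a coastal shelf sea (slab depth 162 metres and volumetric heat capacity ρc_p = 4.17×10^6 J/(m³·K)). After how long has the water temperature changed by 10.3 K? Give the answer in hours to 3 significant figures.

Areal heat capacity C = ρc_p × D = 4.17×10^6 × 162 = 6.76×10^8 J/(m^2 K).
Time required: Δt = C ΔT / F = 6.76×10^8 × 10.3 / 232 = 3.00×10^7 s.
In hours: 3.00×10^7 s / (3600 s/hour) = 8330 hours.

8330 hours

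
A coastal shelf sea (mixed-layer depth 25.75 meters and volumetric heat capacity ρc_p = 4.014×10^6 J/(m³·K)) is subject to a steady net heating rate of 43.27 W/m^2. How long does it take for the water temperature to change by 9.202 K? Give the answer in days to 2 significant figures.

Areal heat capacity C = ρc_p × D = 4.014×10^6 × 25.75 = 1.03×10^8 J m⁻² K⁻¹.
Time required: Δt = C ΔT / F = 1.03×10^8 × 9.202 / 43.27 = 2.20×10^7 s.
In days: 2.20×10^7 s / (86400 s/day) = 254 days.

250 days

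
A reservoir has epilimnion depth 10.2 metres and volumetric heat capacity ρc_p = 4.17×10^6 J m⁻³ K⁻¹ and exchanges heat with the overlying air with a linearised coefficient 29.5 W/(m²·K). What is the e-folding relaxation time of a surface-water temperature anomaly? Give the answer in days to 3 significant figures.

16.7 days

Areal heat capacity C = ρc_p × D = 4.17×10^6 × 10.2 = 4.25×10^7 J/(m²·K).
Relaxation time τ = C / λ = 4.25×10^7 / 29.5 = 1.44×10^6 s.
In days: 1.44×10^6 s / (86400 s/day) = 16.7 days.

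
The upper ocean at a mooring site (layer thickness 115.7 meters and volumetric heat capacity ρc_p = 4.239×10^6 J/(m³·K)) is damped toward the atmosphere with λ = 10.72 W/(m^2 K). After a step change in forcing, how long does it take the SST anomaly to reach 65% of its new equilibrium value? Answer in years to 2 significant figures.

1.5 years

Areal heat capacity C = ρc_p × D = 4.239×10^6 × 115.7 = 4.90×10^8 J m⁻² K⁻¹.
τ = C / λ = 4.90×10^8 / 10.72 = 4.58×10^7 s.
Fraction reached: 1 − e^(−t/τ) = 0.65 ⇒ t = −τ ln(1 − 0.65) = τ × 1.05.
t = 4.80×10^7 s = 1.52 years.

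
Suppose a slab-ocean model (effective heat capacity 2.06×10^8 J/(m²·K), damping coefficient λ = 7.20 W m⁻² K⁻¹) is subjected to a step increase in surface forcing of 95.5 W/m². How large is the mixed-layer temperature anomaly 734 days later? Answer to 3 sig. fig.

Areal heat capacity C = 2.06×10^8 J/(m²·K) (given).
τ = C / λ = 2.06×10^8 / 7.20 = 2.86×10^7 s.
Equilibrium anomaly ΔT_eq = F / λ = 95.5 / 7.20 = 13.3 K.
t = 734 days = 6.34×10^7 s, so t/τ = 2.22.
ΔT(t) = ΔT_eq (1 − e^(−t/τ)) = 13.3 × (1 − e^−2.22) = 11.8 K.

11.8 K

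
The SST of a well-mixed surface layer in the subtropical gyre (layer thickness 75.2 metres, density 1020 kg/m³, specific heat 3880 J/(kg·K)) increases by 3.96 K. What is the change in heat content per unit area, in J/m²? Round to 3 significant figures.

1.18×10^9

Areal heat capacity C = ρ c_p D = 1020 × 3880 × 75.2 = 2.98×10^8 J/(m^2 K).
ΔQ = C ΔT = 2.98×10^8 × 3.96 = 1.18×10^9 J/m².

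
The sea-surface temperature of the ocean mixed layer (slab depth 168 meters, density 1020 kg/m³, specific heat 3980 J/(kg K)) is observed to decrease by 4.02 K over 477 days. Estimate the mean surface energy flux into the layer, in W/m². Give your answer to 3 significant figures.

-66.5

Areal heat capacity C = ρ c_p D = 1020 × 3980 × 168 = 6.82×10^8 J m⁻² K⁻¹.
Required heat per unit area: Q = C ΔT = 6.82×10^8 × -4.02 = -2.74×10^9 J/m².
Flux F = Q / Δt = -2.74×10^9 / 4.12×10^7 s = -66.5 W/m².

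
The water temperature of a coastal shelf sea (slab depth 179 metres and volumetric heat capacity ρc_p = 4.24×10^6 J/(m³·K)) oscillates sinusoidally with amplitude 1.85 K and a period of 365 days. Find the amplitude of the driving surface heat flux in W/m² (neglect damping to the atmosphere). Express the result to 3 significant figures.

Areal heat capacity C = ρc_p × D = 4.24×10^6 × 179 = 7.59×10^8 J/(m²·K).
ω = 2π / 3.15×10^7 s = 1.99×10^-7 s⁻¹.
Cω = 7.59×10^8 × 1.99×10^-7 = 151 W/(m²·K).
F₀ = A × Cω = 1.85 × 151 = 280 W/m².

280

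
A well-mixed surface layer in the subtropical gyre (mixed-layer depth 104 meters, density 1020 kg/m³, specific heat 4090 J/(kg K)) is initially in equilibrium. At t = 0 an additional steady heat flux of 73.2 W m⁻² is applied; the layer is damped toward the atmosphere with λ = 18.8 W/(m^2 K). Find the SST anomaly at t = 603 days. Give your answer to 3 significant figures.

Areal heat capacity C = ρ c_p D = 1020 × 4090 × 104 = 4.34×10^8 J m⁻² K⁻¹.
τ = C / λ = 4.34×10^8 / 18.8 = 2.31×10^7 s.
Equilibrium anomaly ΔT_eq = F / λ = 73.2 / 18.8 = 3.89 K.
t = 603 days = 5.21×10^7 s, so t/τ = 2.26.
ΔT(t) = ΔT_eq (1 − e^(−t/τ)) = 3.89 × (1 − e^−2.26) = 3.49 K.

3.49 K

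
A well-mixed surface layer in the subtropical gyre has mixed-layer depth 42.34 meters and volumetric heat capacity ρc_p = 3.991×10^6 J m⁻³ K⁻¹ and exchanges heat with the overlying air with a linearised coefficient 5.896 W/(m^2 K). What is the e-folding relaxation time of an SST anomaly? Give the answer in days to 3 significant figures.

332 days

Areal heat capacity C = ρc_p × D = 3.991×10^6 × 42.34 = 1.69×10^8 J m⁻² K⁻¹.
Relaxation time τ = C / λ = 1.69×10^8 / 5.896 = 2.87×10^7 s.
In days: 2.87×10^7 s / (86400 s/day) = 332 days.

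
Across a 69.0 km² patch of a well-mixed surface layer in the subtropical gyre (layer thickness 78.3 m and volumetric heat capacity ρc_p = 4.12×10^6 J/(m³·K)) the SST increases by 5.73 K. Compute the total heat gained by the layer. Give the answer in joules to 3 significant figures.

Areal heat capacity C = ρc_p × D = 4.12×10^6 × 78.3 = 3.23×10^8 J/(m²·K).
Heat per unit area: q = C ΔT = 3.23×10^8 × 5.73 = 1.85×10^9 J/m².
Total heat: Q = q × A = 1.85×10^9 × (69.0 × 10⁶ m²) = 1.28×10^17 J.

1.28×10^17 J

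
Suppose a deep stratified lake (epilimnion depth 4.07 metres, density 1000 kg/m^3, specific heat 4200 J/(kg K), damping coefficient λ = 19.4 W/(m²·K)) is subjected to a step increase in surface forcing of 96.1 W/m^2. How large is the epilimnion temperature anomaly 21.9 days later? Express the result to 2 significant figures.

4.4 K

Areal heat capacity C = ρ c_p D = 1000 × 4200 × 4.07 = 1.71×10^7 J/(m²·K).
τ = C / λ = 1.71×10^7 / 19.4 = 8.81×10^5 s.
Equilibrium anomaly ΔT_eq = F / λ = 96.1 / 19.4 = 4.95 K.
t = 21.9 days = 1.89×10^6 s, so t/τ = 2.15.
ΔT(t) = ΔT_eq (1 − e^(−t/τ)) = 4.95 × (1 − e^−2.15) = 4.38 K.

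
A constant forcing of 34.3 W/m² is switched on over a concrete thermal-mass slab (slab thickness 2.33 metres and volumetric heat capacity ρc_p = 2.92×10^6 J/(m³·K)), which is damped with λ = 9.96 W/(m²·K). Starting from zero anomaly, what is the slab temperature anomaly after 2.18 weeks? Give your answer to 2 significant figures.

2.9 K

Areal heat capacity C = ρc_p × D = 2.92×10^6 × 2.33 = 6.80×10^6 J m⁻² K⁻¹.
τ = C / λ = 6.80×10^6 / 9.96 = 6.83×10^5 s.
Equilibrium anomaly ΔT_eq = F / λ = 34.3 / 9.96 = 3.44 K.
t = 2.18 weeks = 1.32×10^6 s, so t/τ = 1.93.
ΔT(t) = ΔT_eq (1 − e^(−t/τ)) = 3.44 × (1 − e^−1.93) = 2.94 K.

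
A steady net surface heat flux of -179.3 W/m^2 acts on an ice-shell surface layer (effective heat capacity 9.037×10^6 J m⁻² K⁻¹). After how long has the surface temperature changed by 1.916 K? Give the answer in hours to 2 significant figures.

27 hours

Areal heat capacity C = 9.037×10^6 J m⁻² K⁻¹ (given).
Time required: Δt = C ΔT / F = 9.04×10^6 × -1.916 / -179.3 = 96600 s.
In hours: 96600 s / (3600 s/hour) = 26.8 hours.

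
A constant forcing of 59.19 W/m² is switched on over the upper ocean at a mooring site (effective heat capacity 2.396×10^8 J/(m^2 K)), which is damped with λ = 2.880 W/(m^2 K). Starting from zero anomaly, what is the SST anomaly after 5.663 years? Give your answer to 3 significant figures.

18.2 K

Areal heat capacity C = 2.396×10^8 J/(m^2 K) (given).
τ = C / λ = 2.40×10^8 / 2.880 = 8.32×10^7 s.
Equilibrium anomaly ΔT_eq = F / λ = 59.19 / 2.880 = 20.6 K.
t = 5.663 years = 1.79×10^8 s, so t/τ = 2.15.
ΔT(t) = ΔT_eq (1 − e^(−t/τ)) = 20.6 × (1 − e^−2.15) = 18.2 K.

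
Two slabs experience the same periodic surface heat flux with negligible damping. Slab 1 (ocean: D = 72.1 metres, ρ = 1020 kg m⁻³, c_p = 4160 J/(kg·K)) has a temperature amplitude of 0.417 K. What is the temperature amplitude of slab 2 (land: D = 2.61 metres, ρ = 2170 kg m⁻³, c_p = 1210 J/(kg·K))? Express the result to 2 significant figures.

19 K

C_ocean = 3.06×10^8 J/(m²·K); C_land = 6.85×10^6 J/(m²·K).
A ∝ 1/C ⇒ A_land = A_ocean × C_ocean/C_land = 0.417 × 44.6 = 18.6 K.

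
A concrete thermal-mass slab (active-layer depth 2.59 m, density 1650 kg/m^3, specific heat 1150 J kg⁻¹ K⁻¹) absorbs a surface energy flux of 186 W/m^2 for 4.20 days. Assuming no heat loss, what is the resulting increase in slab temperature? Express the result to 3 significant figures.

13.7 K

Areal heat capacity C = ρ c_p D = 1650 × 1150 × 2.59 = 4.91×10^6 J/(m^2 K).
Net heat input Q = F Δt = 186 × (4.20 days × 86400 s/day) = 6.75×10^7 J/m².
ΔT = Q / C = 6.75×10^7 / 4.91×10^6 = 13.7 K.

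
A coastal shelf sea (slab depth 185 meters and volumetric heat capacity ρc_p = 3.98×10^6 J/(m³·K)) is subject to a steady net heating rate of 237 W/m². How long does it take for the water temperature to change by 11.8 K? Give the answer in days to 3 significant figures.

424 days

Areal heat capacity C = ρc_p × D = 3.98×10^6 × 185 = 7.36×10^8 J/(m²·K).
Time required: Δt = C ΔT / F = 7.36×10^8 × 11.8 / 237 = 3.67×10^7 s.
In days: 3.67×10^7 s / (86400 s/day) = 424 days.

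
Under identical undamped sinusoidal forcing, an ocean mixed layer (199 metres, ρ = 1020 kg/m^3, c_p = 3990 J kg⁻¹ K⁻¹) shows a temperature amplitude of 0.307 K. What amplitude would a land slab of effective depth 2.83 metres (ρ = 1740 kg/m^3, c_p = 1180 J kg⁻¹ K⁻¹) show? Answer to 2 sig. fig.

C_ocean = 8.10×10^8 J/(m²·K); C_land = 5.81×10^6 J/(m²·K).
A ∝ 1/C ⇒ A_land = A_ocean × C_ocean/C_land = 0.307 × 139 = 42.8 K.

43 K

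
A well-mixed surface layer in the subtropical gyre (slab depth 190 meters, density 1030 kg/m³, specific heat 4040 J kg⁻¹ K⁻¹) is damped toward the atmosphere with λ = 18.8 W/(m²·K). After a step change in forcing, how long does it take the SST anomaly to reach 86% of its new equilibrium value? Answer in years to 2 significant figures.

Areal heat capacity C = ρ c_p D = 1030 × 4040 × 190 = 7.91×10^8 J/(m²·K).
τ = C / λ = 7.91×10^8 / 18.8 = 4.21×10^7 s.
Fraction reached: 1 − e^(−t/τ) = 0.86 ⇒ t = −τ ln(1 − 0.86) = τ × 1.97.
t = 8.27×10^7 s = 2.62 years.

2.6 years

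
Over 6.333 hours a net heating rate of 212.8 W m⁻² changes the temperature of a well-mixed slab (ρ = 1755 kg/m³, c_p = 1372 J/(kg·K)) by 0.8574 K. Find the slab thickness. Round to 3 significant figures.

Heat input Q = F Δt = 212.8 × 22800 s = 4.85×10^6 J/m².
Required areal heat capacity C = Q / ΔT = 5.66×10^6 J/(m²·K).
Depth D = C / (ρ c_p) = 5.66×10^6 / (1755 × 1372) = 2.35 m.

2.35 m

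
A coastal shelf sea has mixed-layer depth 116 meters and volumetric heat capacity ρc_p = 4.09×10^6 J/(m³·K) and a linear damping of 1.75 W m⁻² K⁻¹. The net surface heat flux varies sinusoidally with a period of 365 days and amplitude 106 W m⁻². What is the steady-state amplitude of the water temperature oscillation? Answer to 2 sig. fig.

1.1 K

Areal heat capacity C = ρc_p × D = 4.09×10^6 × 116 = 4.74×10^8 J m⁻² K⁻¹.
Angular frequency ω = 2π / T = 2π / 3.15×10^7 s = 1.99×10^-7 s⁻¹.
√((Cω)² + λ²) = √((94.5)² + 1.75²) = 94.5 W/(m²·K).
Amplitude A = F₀ / √((Cω)²+λ²) = 106 / 94.5 = 1.12 K.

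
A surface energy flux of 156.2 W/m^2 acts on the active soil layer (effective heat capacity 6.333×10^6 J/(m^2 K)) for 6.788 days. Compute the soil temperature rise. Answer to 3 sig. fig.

Areal heat capacity C = 6.333×10^6 J/(m^2 K) (given).
Net heat input Q = F Δt = 156.2 × (6.788 days × 86400 s/day) = 9.16×10^7 J/m².
ΔT = Q / C = 9.16×10^7 / 6.33×10^6 = 14.5 K.

14.5 K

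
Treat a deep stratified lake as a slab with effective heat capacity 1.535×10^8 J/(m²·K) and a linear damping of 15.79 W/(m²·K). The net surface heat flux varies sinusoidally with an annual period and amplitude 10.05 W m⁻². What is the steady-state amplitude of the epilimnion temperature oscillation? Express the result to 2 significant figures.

0.29 K

Areal heat capacity C = 1.535×10^8 J/(m²·K) (given).
Angular frequency ω = 2π / T = 2π / 3.15×10^7 s = 1.99×10^-7 s⁻¹.
√((Cω)² + λ²) = √((30.6)² + 15.79²) = 34.4 W/(m²·K).
Amplitude A = F₀ / √((Cω)²+λ²) = 10.05 / 34.4 = 0.292 K.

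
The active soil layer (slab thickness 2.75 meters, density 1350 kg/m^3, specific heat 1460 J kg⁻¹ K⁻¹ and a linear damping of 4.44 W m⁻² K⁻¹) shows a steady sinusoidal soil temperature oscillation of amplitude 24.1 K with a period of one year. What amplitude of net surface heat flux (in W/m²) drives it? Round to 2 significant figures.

Areal heat capacity C = ρ c_p D = 1350 × 1460 × 2.75 = 5.42×10^6 J m⁻² K⁻¹.
ω = 2π / 3.15×10^7 s = 1.99×10^-7 s⁻¹.
√((Cω)² + λ²) = √((1.08)² + 4.44²) = 4.57 W/(m²·K).
F₀ = A × √((Cω)²+λ²) = 24.1 × 4.57 = 110 W/m².

110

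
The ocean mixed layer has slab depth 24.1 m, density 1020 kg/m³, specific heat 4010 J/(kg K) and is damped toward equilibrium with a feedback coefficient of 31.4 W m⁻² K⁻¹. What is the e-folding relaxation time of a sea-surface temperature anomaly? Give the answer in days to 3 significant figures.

36.3 days

Areal heat capacity C = ρ c_p D = 1020 × 4010 × 24.1 = 9.86×10^7 J m⁻² K⁻¹.
Relaxation time τ = C / λ = 9.86×10^7 / 31.4 = 3.14×10^6 s.
In days: 3.14×10^6 s / (86400 s/day) = 36.3 days.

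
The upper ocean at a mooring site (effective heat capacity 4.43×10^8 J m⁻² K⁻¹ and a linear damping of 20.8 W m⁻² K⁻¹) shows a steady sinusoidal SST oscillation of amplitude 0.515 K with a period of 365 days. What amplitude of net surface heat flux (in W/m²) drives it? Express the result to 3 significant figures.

46.7

Areal heat capacity C = 4.43×10^8 J m⁻² K⁻¹ (given).
ω = 2π / 3.15×10^7 s = 1.99×10^-7 s⁻¹.
√((Cω)² + λ²) = √((88.3)² + 20.8²) = 90.7 W/(m²·K).
F₀ = A × √((Cω)²+λ²) = 0.515 × 90.7 = 46.7 W/m².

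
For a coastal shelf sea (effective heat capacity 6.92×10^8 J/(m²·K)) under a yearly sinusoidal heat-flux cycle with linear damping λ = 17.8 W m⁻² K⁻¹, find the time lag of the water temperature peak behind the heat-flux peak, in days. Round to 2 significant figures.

Areal heat capacity C = 6.92×10^8 J/(m²·K) (given).
ω = 2π / 3.15×10^7 s = 1.99×10^-7 s⁻¹.
Phase lag φ = arctan(Cω/λ) = arctan(138/17.8) = 1.44 rad.
Time lag = φ / ω = 1.44 / 1.99×10^-7 = 7.24×10^6 s = 83.8 days.

84 days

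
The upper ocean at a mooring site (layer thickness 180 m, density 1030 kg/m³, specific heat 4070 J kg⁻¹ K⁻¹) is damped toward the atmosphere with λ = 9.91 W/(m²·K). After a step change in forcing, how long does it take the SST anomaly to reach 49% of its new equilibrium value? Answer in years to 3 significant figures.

1.62 years

Areal heat capacity C = ρ c_p D = 1030 × 4070 × 180 = 7.55×10^8 J/(m²·K).
τ = C / λ = 7.55×10^8 / 9.91 = 7.61×10^7 s.
Fraction reached: 1 − e^(−t/τ) = 0.49 ⇒ t = −τ ln(1 − 0.49) = τ × 0.673.
t = 5.13×10^7 s = 1.62 years.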